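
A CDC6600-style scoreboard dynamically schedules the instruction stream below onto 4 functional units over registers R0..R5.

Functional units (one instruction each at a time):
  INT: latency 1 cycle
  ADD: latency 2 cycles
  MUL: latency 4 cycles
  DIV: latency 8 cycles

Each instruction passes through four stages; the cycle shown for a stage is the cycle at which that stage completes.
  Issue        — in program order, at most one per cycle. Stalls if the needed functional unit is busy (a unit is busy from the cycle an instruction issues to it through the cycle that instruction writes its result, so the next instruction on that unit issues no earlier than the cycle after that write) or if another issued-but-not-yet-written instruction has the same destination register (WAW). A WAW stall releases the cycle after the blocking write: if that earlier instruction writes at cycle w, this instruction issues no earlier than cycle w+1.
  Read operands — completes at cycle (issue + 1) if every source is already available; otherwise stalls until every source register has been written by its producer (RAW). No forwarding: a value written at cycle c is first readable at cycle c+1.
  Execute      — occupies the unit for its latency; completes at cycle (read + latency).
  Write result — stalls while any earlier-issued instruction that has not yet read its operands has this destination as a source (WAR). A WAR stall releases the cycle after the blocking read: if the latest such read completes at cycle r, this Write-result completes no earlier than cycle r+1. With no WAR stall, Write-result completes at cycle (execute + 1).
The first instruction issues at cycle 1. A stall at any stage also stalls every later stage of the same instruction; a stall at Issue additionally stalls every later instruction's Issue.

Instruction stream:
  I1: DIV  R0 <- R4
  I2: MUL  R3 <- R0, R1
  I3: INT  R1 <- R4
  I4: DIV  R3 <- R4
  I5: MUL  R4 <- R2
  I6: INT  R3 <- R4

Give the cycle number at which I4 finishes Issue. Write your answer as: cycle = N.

cycle = 18

c1: I1 dispatched to DIV
c2: I1 operands ready · I2 dispatched to MUL
c3: I3 dispatched to INT
c4: I3 operands ready
c5: I3 complete
c10: I1 complete
c11: R0←I1
c12: I2 operands ready
c13: R1←I3
c16: I2 complete
c17: R3←I2
c18: I4 dispatched to DIV
c19: I4 operands ready · I5 dispatched to MUL
c20: I5 operands ready
c24: I5 complete
c25: R4←I5
c27: I4 complete
c28: R3←I4
c29: I6 dispatched to INT
c30: I6 operands ready
c31: I6 complete
c32: R3←I6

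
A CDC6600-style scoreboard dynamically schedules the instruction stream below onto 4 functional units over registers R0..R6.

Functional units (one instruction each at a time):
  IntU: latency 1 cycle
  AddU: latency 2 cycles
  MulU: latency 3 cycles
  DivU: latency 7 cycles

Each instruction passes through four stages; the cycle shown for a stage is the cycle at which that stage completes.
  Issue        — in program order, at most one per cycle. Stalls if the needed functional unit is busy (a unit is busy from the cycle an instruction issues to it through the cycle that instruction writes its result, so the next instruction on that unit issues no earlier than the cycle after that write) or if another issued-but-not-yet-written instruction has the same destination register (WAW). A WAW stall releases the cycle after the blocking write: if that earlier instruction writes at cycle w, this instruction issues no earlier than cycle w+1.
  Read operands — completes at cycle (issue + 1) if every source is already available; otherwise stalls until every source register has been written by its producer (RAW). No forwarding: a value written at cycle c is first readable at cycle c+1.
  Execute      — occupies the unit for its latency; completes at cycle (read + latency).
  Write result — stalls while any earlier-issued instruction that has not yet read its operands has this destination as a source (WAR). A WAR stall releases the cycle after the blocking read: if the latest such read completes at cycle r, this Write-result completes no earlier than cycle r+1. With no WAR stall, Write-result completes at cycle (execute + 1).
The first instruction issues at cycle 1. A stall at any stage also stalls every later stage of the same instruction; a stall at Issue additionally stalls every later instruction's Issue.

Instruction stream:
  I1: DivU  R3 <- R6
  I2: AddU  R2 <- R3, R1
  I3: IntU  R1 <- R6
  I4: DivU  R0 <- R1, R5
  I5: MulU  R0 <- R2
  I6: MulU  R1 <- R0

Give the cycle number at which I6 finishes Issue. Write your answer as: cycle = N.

[I1] 1/2/9/10
[I2] 2/11/13/14  (RAW R3: wait I1 write@10)
[I3] 3/4/5/12  (WAR R1: wait I2 read@11)
[I4] 11/13/20/21  (struct: DivU busy until I1 writes@10; RAW R1: wait I3 write@12)
[I5] 22/23/26/27  (WAW R0: wait I4 write@21)
[I6] 28/29/32/33  (struct: MulU busy until I5 writes@27)

cycle = 28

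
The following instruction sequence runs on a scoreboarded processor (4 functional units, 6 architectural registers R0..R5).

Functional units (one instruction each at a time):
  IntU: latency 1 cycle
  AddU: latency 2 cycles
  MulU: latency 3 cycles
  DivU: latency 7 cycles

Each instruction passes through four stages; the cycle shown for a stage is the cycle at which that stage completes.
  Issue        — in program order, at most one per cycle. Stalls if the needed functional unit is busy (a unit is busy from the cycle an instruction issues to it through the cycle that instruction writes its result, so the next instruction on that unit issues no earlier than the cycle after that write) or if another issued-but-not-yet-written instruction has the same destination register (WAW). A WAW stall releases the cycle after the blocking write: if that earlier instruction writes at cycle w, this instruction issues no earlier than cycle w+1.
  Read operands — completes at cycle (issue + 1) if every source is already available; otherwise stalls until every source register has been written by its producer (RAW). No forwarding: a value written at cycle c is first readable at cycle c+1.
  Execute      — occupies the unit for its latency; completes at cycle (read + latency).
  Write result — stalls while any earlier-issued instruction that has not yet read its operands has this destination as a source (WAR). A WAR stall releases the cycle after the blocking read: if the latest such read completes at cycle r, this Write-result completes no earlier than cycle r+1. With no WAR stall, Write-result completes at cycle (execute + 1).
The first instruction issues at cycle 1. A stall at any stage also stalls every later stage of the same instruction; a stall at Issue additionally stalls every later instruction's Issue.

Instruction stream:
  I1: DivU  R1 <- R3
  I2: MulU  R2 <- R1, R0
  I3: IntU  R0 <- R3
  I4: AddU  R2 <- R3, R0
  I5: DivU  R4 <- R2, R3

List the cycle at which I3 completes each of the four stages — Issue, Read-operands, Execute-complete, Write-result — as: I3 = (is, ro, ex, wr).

I3 = (3, 4, 5, 12)

  I1 | 1 | 2 | 9 | 10
  I2 | 2 | 11 | 14 | 15   RAW R1: wait I1 write@10
  I3 | 3 | 4 | 5 | 12   WAR R0: wait I2 read@11
  I4 | 16 | 17 | 19 | 20   WAW R2: wait I2 write@15
  I5 | 17 | 21 | 28 | 29   RAW R2: wait I4 write@20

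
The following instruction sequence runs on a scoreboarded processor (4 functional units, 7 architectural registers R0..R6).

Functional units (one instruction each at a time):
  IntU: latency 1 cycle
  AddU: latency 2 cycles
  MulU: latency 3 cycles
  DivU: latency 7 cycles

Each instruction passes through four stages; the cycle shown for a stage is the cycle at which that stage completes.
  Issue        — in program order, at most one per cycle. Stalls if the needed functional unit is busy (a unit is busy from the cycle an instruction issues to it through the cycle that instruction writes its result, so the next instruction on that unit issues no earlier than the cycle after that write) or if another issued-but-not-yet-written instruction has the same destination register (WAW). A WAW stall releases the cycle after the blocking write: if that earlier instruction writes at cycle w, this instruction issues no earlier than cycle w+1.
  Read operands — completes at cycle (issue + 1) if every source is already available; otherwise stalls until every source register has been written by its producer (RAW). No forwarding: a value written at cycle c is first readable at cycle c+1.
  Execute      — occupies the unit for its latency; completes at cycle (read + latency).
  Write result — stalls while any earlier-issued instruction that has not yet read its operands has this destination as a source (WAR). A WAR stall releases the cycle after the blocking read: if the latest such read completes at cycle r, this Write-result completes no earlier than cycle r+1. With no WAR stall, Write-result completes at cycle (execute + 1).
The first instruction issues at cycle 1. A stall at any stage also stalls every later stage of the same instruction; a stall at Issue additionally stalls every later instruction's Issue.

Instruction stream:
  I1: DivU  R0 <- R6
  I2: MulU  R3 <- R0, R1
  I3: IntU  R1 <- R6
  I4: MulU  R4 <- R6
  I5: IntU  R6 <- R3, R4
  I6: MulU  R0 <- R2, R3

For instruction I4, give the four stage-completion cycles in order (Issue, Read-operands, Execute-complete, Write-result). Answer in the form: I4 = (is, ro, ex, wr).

I1 -> (1, 2, 9, 10)
I2 -> (2, 11, 14, 15)  // RAW R0: wait I1 write@10
I3 -> (3, 4, 5, 12)  // WAR R1: wait I2 read@11
I4 -> (16, 17, 20, 21)  // struct: MulU busy until I2 writes@15
I5 -> (17, 22, 23, 24)  // RAW R4: wait I4 write@21
I6 -> (22, 23, 26, 27)  // struct: MulU busy until I4 writes@21

I4 = (16, 17, 20, 21)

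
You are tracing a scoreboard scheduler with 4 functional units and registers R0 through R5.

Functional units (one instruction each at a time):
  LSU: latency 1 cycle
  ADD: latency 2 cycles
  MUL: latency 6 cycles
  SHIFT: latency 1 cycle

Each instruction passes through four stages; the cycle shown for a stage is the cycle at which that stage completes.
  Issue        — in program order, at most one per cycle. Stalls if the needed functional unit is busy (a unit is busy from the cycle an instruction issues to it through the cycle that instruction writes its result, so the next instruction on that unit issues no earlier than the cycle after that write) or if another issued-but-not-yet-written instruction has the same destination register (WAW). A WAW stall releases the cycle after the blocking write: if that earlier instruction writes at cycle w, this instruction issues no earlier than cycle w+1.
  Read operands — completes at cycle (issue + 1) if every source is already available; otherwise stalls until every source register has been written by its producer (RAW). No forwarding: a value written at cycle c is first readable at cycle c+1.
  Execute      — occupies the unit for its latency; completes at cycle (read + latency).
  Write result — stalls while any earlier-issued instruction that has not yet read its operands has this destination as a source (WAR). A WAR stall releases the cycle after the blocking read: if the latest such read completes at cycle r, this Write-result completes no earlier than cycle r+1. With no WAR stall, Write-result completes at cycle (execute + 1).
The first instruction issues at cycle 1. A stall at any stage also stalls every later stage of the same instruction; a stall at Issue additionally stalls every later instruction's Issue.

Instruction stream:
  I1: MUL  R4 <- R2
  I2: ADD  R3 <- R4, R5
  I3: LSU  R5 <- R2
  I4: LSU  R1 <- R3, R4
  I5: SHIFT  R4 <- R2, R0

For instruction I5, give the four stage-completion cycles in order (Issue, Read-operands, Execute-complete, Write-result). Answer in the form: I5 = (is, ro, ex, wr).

c1: I1→MUL
c2: I1 RO | I2→ADD
c3: I3→LSU
c4: I3 RO
c5: I3 EX
c8: I1 EX
c9: I1 WR R4
c10: I2 RO
c11: I3 WR R5
c12: I2 EX | I4→LSU
c13: I2 WR R3 | I5→SHIFT
c14: I4 RO | I5 RO
c15: I4 EX | I5 EX
c16: I4 WR R1 | I5 WR R4

I5 = (13, 14, 15, 16)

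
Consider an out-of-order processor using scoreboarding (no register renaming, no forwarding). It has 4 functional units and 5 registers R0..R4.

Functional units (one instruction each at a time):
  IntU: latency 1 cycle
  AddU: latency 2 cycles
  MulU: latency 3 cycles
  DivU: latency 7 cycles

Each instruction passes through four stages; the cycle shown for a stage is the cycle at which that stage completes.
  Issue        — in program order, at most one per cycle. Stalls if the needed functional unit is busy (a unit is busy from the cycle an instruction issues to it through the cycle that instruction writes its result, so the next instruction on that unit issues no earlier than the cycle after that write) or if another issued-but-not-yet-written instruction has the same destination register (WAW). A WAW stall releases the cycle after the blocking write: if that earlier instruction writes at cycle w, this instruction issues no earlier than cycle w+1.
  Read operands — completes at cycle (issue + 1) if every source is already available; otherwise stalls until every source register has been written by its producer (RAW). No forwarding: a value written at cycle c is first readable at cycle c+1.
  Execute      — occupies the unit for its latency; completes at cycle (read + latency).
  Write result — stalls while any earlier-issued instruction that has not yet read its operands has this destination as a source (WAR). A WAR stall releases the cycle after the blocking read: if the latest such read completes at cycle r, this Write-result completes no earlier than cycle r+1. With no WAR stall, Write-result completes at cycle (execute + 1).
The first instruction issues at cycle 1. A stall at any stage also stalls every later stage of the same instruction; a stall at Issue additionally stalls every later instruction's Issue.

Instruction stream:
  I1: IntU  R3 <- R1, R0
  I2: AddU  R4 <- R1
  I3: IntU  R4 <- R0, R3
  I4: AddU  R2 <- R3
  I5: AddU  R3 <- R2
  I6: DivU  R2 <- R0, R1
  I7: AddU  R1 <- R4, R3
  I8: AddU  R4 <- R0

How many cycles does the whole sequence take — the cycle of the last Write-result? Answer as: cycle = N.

cycle = 27

I1: IS=1 RO=2 EX=3 WR=4
I2: IS=2 RO=3 EX=5 WR=6
I3: IS=7 RO=8 EX=9 WR=10  [WAW R4: wait I2 write@6]
I4: IS=8 RO=9 EX=11 WR=12
I5: IS=13 RO=14 EX=16 WR=17  [struct: AddU busy until I4 writes@12]
I6: IS=14 RO=15 EX=22 WR=23
I7: IS=18 RO=19 EX=21 WR=22  [struct: AddU busy until I5 writes@17]
I8: IS=23 RO=24 EX=26 WR=27  [struct: AddU busy until I7 writes@22]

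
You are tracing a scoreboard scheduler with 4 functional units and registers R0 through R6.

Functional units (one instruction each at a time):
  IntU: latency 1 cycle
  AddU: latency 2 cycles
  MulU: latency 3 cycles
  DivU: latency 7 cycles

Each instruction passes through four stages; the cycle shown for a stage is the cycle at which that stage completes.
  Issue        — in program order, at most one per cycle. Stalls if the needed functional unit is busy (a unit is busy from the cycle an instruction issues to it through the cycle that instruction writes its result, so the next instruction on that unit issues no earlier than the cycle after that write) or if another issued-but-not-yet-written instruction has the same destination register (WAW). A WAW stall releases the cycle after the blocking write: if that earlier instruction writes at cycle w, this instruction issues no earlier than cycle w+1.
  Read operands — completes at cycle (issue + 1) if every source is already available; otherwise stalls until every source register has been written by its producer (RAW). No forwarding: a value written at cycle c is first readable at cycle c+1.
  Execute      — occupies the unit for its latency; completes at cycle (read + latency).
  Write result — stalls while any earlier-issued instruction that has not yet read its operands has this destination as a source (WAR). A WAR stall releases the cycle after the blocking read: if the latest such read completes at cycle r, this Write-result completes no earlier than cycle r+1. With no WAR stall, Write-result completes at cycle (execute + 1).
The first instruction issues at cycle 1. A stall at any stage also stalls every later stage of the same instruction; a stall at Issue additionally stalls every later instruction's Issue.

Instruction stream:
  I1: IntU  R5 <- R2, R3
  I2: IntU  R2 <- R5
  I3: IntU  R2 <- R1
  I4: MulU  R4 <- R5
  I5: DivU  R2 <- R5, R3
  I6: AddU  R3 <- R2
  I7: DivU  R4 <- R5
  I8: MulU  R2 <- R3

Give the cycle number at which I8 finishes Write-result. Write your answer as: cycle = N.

I1 -> (1, 2, 3, 4)
I2 -> (5, 6, 7, 8)  // struct: IntU busy until I1 writes@4
I3 -> (9, 10, 11, 12)  // struct: IntU busy until I2 writes@8
I4 -> (10, 11, 14, 15)
I5 -> (13, 14, 21, 22)  // WAW R2: wait I3 write@12
I6 -> (14, 23, 25, 26)  // RAW R2: wait I5 write@22
I7 -> (23, 24, 31, 32)  // struct: DivU busy until I5 writes@22
I8 -> (24, 27, 30, 31)  // RAW R3: wait I6 write@26

cycle = 31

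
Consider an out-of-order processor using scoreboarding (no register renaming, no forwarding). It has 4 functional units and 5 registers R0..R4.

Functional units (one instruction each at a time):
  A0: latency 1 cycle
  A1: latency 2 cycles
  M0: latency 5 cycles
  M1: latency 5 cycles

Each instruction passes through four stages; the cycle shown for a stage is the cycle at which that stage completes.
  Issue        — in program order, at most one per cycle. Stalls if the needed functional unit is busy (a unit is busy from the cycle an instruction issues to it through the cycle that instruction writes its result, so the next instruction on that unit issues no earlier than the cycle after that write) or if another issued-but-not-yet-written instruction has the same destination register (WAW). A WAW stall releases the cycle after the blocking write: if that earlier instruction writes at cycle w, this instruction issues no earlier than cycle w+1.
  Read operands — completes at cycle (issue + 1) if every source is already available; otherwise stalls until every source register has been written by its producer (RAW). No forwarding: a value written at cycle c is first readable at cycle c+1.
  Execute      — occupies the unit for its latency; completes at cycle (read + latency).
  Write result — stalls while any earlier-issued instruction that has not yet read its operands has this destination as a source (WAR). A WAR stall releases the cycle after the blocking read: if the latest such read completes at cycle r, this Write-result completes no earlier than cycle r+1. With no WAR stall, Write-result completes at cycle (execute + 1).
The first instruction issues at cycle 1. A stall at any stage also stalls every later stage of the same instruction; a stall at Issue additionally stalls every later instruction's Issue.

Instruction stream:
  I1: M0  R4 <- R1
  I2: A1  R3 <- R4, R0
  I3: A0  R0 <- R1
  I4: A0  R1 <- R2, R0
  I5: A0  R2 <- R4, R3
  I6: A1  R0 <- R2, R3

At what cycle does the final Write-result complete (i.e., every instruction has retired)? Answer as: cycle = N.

cycle = 22

[I1] 1/2/7/8
[I2] 2/9/11/12  (RAW R4: wait I1 write@8)
[I3] 3/4/5/10  (WAR R0: wait I2 read@9)
[I4] 11/12/13/14  (struct: A0 busy until I3 writes@10)
[I5] 15/16/17/18  (struct: A0 busy until I4 writes@14)
[I6] 16/19/21/22  (RAW R2: wait I5 write@18)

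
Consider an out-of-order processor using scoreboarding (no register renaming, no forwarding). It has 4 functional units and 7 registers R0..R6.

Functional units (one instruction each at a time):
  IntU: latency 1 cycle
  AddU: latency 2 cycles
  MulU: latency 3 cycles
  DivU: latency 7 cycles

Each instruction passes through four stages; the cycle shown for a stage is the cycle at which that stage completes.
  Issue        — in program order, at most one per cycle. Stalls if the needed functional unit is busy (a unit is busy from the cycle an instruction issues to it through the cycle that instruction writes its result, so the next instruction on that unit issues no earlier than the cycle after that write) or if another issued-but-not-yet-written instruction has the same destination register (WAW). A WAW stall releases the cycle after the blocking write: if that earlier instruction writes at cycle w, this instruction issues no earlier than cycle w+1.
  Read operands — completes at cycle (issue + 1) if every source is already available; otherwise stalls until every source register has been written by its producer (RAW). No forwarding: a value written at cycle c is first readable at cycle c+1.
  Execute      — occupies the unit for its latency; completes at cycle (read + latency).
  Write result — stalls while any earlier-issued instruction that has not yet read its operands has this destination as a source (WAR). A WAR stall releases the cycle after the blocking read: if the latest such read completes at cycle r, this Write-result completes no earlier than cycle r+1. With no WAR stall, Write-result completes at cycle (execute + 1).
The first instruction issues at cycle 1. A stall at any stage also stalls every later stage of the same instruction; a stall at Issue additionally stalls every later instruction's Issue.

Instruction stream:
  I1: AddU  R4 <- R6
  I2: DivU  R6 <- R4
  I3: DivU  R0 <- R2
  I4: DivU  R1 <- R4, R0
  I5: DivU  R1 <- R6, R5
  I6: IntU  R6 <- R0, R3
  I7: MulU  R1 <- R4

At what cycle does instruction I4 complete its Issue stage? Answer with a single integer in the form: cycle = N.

[I1] 1/2/4/5
[I2] 2/6/13/14  (RAW R4: wait I1 write@5)
[I3] 15/16/23/24  (struct: DivU busy until I2 writes@14)
[I4] 25/26/33/34  (struct: DivU busy until I3 writes@24)
[I5] 35/36/43/44  (struct: DivU busy until I4 writes@34)
[I6] 36/37/38/39
[I7] 45/46/49/50  (WAW R1: wait I5 write@44)

cycle = 25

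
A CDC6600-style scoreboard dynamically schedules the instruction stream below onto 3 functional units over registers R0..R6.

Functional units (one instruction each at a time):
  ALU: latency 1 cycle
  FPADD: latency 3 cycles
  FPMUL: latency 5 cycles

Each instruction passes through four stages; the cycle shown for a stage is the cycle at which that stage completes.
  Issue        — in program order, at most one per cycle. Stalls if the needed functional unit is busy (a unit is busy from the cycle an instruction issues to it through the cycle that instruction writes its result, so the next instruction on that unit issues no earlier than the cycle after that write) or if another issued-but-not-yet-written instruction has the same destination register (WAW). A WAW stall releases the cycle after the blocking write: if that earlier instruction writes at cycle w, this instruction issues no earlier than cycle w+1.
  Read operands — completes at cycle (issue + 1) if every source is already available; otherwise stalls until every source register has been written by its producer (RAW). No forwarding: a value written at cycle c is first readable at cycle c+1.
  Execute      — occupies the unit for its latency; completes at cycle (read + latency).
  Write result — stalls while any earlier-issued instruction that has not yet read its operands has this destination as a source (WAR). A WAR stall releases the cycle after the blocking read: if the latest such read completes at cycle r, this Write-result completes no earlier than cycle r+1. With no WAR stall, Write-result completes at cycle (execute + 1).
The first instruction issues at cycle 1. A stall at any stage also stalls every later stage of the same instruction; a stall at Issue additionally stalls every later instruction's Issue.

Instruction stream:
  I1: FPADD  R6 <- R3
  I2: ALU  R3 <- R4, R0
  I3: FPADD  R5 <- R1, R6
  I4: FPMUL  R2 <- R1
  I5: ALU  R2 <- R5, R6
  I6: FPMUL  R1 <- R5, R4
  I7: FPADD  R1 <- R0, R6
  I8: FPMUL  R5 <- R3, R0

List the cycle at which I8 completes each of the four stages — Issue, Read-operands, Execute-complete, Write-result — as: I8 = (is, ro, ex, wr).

I8 = (26, 27, 32, 33)

  I1 | 1 | 2 | 5 | 6
  I2 | 2 | 3 | 4 | 5
  I3 | 7 | 8 | 11 | 12   struct: FPADD busy until I1 writes@6
  I4 | 8 | 9 | 14 | 15
  I5 | 16 | 17 | 18 | 19   WAW R2: wait I4 write@15
  I6 | 17 | 18 | 23 | 24
  I7 | 25 | 26 | 29 | 30   WAW R1: wait I6 write@24
  I8 | 26 | 27 | 32 | 33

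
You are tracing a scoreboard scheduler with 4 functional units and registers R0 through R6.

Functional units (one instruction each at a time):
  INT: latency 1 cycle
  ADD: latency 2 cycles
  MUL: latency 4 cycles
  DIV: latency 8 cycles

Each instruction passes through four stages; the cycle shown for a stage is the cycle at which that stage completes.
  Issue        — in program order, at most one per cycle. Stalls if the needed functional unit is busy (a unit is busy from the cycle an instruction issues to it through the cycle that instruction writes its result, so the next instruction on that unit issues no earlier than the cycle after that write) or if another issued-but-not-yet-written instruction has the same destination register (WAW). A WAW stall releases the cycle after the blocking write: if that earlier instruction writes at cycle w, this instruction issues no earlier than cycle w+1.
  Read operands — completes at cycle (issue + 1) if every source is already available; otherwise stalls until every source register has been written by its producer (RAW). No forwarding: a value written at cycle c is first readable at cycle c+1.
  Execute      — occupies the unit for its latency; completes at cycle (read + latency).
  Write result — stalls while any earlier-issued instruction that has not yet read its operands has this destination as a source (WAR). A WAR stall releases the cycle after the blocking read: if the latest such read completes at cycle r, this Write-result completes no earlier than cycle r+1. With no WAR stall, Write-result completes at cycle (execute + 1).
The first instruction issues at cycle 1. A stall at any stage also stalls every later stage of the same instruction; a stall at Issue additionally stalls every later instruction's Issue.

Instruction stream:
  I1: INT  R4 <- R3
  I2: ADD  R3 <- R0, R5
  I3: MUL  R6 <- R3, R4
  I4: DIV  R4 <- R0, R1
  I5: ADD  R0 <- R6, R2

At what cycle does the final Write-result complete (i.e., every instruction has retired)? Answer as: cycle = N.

I1  is:1  ro:2  ex:3  wr:4
I2  is:2  ro:3  ex:5  wr:6
I3  is:3  ro:7  ex:11  wr:12  — RAW R3: wait I2 write@6
I4  is:5  ro:6  ex:14  wr:15  — WAW R4: wait I1 write@4
I5  is:7  ro:13  ex:15  wr:16  — struct: ADD busy until I2 writes@6, RAW R6: wait I3 write@12

cycle = 16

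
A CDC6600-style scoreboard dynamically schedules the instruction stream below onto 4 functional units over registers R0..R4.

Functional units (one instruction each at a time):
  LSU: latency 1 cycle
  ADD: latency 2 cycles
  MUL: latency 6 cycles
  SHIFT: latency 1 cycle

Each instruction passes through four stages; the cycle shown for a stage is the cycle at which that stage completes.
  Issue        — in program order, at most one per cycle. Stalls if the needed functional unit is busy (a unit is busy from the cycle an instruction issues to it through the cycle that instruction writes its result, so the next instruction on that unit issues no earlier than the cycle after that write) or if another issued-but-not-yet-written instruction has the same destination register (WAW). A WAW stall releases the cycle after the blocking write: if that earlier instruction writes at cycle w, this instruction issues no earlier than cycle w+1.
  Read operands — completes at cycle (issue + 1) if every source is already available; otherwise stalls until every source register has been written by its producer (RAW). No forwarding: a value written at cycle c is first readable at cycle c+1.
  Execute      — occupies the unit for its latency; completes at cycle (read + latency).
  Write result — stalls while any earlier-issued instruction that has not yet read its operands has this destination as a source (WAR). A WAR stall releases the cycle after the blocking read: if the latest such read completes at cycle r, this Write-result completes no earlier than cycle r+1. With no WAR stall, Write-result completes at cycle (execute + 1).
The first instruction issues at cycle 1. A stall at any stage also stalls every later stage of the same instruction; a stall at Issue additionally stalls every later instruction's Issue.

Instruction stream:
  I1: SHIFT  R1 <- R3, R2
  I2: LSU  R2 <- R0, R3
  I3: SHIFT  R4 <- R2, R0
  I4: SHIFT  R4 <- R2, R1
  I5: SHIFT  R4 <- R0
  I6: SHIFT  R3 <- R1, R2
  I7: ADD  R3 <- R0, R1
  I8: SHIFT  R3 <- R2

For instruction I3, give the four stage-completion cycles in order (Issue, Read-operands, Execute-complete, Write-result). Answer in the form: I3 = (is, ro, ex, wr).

I1: IS=1 RO=2 EX=3 WR=4
I2: IS=2 RO=3 EX=4 WR=5
I3: IS=5 RO=6 EX=7 WR=8  [struct: SHIFT busy until I1 writes@4]
I4: IS=9 RO=10 EX=11 WR=12  [struct: SHIFT busy until I3 writes@8]
I5: IS=13 RO=14 EX=15 WR=16  [struct: SHIFT busy until I4 writes@12]
I6: IS=17 RO=18 EX=19 WR=20  [struct: SHIFT busy until I5 writes@16]
I7: IS=21 RO=22 EX=24 WR=25  [WAW R3: wait I6 write@20]
I8: IS=26 RO=27 EX=28 WR=29  [WAW R3: wait I7 write@25]

I3 = (5, 6, 7, 8)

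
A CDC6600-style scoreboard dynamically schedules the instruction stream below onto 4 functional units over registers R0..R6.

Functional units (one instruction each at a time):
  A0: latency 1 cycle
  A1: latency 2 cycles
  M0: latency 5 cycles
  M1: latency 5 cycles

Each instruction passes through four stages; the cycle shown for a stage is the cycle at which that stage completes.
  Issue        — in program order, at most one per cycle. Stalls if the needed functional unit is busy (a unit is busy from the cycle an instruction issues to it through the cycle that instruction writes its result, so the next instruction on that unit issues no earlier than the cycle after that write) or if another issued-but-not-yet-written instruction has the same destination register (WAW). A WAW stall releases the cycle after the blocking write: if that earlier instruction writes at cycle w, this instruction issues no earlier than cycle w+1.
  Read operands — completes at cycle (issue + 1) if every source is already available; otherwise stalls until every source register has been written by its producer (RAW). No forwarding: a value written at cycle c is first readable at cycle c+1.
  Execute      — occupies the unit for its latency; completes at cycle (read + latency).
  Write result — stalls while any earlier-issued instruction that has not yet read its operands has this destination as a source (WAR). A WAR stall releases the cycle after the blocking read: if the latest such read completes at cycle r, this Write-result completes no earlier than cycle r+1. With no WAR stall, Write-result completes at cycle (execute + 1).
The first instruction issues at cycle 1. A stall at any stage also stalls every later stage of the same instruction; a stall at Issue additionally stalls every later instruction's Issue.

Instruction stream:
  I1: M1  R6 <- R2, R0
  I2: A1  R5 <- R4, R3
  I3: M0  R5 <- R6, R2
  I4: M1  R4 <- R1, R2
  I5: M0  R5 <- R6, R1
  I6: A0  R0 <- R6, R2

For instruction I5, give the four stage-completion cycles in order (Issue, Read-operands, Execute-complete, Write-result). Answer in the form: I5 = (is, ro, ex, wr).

[I1] 1/2/7/8
[I2] 2/3/5/6
[I3] 7/9/14/15  (WAW R5: wait I2 write@6; RAW R6: wait I1 write@8)
[I4] 9/10/15/16  (struct: M1 busy until I1 writes@8)
[I5] 16/17/22/23  (struct: M0 busy until I3 writes@15)
[I6] 17/18/19/20

I5 = (16, 17, 22, 23)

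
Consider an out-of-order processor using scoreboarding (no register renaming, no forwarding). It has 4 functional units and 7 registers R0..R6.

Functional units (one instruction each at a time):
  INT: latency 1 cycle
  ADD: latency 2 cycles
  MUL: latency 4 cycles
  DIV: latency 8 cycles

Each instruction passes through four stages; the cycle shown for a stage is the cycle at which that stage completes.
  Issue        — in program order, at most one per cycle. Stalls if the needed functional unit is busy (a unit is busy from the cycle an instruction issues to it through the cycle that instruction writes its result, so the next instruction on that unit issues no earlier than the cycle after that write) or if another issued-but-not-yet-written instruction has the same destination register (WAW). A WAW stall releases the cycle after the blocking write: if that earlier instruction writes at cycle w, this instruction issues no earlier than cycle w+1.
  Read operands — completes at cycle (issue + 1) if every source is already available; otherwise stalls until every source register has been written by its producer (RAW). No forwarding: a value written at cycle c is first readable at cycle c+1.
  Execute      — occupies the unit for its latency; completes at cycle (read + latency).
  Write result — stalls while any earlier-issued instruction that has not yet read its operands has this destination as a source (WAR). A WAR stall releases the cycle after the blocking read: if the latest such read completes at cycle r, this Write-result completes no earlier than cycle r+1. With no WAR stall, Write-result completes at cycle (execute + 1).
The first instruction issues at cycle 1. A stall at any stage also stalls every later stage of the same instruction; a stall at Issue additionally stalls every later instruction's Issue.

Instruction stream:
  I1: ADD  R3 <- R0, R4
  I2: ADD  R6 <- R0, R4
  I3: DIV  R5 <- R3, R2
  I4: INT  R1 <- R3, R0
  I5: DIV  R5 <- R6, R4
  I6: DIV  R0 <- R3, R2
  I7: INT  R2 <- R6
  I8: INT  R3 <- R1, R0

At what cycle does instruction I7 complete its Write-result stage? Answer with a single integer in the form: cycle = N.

cycle = 33

I1: IS=1 RO=2 EX=4 WR=5
I2: IS=6 RO=7 EX=9 WR=10  [struct: ADD busy until I1 writes@5]
I3: IS=7 RO=8 EX=16 WR=17
I4: IS=8 RO=9 EX=10 WR=11
I5: IS=18 RO=19 EX=27 WR=28  [struct: DIV busy until I3 writes@17]
I6: IS=29 RO=30 EX=38 WR=39  [struct: DIV busy until I5 writes@28]
I7: IS=30 RO=31 EX=32 WR=33
I8: IS=34 RO=40 EX=41 WR=42  [struct: INT busy until I7 writes@33; RAW R0: wait I6 write@39]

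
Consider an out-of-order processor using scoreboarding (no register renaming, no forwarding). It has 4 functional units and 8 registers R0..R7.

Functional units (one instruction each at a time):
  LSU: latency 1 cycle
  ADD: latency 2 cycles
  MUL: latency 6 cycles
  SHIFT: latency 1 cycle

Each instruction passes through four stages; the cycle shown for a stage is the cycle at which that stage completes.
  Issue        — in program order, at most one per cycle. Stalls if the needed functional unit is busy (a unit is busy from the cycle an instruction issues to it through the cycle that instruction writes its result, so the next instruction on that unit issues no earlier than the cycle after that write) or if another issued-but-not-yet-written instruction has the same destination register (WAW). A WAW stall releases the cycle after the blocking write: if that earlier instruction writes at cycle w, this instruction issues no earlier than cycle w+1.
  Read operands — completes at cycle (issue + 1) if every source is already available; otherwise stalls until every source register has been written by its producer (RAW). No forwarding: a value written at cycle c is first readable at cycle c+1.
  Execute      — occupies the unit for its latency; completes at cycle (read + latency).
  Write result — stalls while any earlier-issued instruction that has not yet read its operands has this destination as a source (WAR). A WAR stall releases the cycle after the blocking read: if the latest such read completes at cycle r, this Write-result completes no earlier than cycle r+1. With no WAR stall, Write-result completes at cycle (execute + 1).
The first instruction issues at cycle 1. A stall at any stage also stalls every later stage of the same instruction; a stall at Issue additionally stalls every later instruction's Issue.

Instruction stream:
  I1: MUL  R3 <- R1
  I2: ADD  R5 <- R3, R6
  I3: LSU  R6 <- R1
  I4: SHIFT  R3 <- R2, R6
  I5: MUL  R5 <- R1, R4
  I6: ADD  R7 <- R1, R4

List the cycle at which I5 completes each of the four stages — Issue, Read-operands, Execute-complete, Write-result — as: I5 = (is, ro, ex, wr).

I1  is:1  ro:2  ex:8  wr:9
I2  is:2  ro:10  ex:12  wr:13  — RAW R3: wait I1 write@9
I3  is:3  ro:4  ex:5  wr:11  — WAR R6: wait I2 read@10
I4  is:10  ro:12  ex:13  wr:14  — WAW R3: wait I1 write@9, RAW R6: wait I3 write@11
I5  is:14  ro:15  ex:21  wr:22  — WAW R5: wait I2 write@13
I6  is:15  ro:16  ex:18  wr:19

I5 = (14, 15, 21, 22)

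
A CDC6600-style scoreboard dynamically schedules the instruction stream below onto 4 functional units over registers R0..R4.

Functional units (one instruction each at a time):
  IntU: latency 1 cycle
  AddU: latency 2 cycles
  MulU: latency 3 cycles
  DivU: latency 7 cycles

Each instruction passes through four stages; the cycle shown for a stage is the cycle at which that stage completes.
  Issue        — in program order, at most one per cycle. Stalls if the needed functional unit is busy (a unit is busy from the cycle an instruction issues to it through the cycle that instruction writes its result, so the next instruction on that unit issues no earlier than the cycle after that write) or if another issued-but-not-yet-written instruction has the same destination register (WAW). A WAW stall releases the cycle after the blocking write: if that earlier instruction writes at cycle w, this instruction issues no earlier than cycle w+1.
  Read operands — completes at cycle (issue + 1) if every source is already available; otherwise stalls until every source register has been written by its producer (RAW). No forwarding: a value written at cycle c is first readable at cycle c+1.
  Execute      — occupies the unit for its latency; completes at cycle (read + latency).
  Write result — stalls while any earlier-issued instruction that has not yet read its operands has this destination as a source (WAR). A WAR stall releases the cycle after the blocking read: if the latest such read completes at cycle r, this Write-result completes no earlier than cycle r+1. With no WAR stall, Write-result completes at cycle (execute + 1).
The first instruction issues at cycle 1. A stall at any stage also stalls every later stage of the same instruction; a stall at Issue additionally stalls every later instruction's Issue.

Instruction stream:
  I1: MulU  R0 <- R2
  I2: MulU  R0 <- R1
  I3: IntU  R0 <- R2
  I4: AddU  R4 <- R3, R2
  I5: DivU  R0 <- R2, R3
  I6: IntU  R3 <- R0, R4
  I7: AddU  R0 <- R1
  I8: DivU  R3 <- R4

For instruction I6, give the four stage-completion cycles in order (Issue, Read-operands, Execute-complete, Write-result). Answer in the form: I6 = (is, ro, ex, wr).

[I1] 1/2/5/6
[I2] 7/8/11/12  (struct: MulU busy until I1 writes@6)
[I3] 13/14/15/16  (WAW R0: wait I2 write@12)
[I4] 14/15/17/18
[I5] 17/18/25/26  (WAW R0: wait I3 write@16)
[I6] 18/27/28/29  (RAW R0: wait I5 write@26)
[I7] 27/28/30/31  (WAW R0: wait I5 write@26)
[I8] 30/31/38/39  (WAW R3: wait I6 write@29)

I6 = (18, 27, 28, 29)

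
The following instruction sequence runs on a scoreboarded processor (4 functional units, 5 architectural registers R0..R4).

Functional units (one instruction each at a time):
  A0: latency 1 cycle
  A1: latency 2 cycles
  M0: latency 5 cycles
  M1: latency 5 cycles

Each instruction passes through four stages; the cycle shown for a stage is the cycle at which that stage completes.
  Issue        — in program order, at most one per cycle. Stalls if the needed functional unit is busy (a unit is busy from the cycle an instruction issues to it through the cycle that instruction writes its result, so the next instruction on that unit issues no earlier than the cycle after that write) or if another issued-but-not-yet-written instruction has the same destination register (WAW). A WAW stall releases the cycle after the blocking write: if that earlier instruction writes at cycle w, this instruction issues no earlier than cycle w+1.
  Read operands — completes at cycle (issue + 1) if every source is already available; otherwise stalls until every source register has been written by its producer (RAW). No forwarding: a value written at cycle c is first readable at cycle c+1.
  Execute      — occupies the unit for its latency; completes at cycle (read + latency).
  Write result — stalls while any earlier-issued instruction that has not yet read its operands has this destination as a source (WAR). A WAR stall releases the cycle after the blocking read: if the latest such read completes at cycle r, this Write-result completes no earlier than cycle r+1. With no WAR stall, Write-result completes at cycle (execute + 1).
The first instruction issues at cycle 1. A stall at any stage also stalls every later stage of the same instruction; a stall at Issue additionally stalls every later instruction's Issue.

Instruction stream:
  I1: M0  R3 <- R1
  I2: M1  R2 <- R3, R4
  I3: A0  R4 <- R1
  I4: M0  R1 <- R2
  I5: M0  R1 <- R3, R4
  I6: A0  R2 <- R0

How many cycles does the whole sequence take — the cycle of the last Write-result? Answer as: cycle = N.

cycle = 30

c1: I1 issues→M0
c2: I1 reads, I2 issues→M1
c3: I3 issues→A0
c4: I3 reads
c5: I3 exec-done
c7: I1 exec-done
c8: I1 writes R3
c9: I2 reads, I4 issues→M0
c10: I3 writes R4
c14: I2 exec-done
c15: I2 writes R2
c16: I4 reads
c21: I4 exec-done
c22: I4 writes R1
c23: I5 issues→M0
c24: I5 reads, I6 issues→A0
c25: I6 reads
c26: I6 exec-done
c27: I6 writes R2
c29: I5 exec-done
c30: I5 writes R1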